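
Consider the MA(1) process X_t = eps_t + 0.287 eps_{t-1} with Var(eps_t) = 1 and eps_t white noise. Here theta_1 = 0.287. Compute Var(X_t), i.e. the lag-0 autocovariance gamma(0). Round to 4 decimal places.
\gamma(0) = 1.0824

For an MA(q) process X_t = eps_t + sum_i theta_i eps_{t-i} with
Var(eps_t) = sigma^2, the variance is
  gamma(0) = sigma^2 * (1 + sum_i theta_i^2).
  sum_i theta_i^2 = (0.287)^2 = 0.082369.
  gamma(0) = 1 * (1 + 0.082369) = 1 * 1.082369 = 1.082369, which rounds to 1.0824.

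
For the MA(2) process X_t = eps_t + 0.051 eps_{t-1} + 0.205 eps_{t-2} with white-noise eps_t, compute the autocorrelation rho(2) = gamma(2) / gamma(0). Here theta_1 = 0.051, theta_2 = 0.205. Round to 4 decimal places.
\rho(2) = 0.1962

For an MA(q) process with theta_0 = 1, the autocovariance is
  gamma(k) = sigma^2 * sum_{i=0..q-k} theta_i * theta_{i+k},
and rho(k) = gamma(k) / gamma(0). Sigma^2 cancels.
  numerator   = (1)*(0.205) = 0.205.
  denominator = (1)^2 + (0.051)^2 + (0.205)^2 = 1.044626.
  rho(2) = 0.205 / 1.044626 = 0.1962.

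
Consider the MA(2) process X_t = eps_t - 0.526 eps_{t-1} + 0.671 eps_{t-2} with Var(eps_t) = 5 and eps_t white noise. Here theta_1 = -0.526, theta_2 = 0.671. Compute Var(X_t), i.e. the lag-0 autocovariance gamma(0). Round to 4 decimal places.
\gamma(0) = 8.6346

For an MA(q) process X_t = eps_t + sum_i theta_i eps_{t-i} with
Var(eps_t) = sigma^2, the variance is
  gamma(0) = sigma^2 * (1 + sum_i theta_i^2).
  sum_i theta_i^2 = (-0.526)^2 + (0.671)^2 = 0.276676 + 0.450241 = 0.726917.
  gamma(0) = 5 * (1 + 0.726917) = 5 * 1.726917 = 8.634585, which rounds to 8.6346.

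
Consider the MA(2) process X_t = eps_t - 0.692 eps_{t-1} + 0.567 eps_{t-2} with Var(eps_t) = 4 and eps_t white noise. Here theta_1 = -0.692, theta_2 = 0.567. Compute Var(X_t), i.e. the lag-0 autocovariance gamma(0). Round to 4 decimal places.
\gamma(0) = 7.2014

For an MA(q) process X_t = eps_t + sum_i theta_i eps_{t-i} with
Var(eps_t) = sigma^2, the variance is
  gamma(0) = sigma^2 * (1 + sum_i theta_i^2).
  sum_i theta_i^2 = (-0.692)^2 + (0.567)^2 = 0.478864 + 0.321489 = 0.800353.
  gamma(0) = 4 * (1 + 0.800353) = 4 * 1.800353 = 7.201412, which rounds to 7.2014.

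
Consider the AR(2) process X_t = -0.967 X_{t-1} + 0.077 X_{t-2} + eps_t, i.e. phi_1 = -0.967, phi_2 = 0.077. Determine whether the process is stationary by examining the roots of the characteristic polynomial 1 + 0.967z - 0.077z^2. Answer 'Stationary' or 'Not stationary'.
\text{Not stationary}

The AR(p) characteristic polynomial is P(z) = 1 + 0.967z - 0.077z^2.
Stationarity requires all roots to lie outside the unit circle, i.e. |z| > 1 for every root.
Set 1 + (0.967) z + (-0.077) z^2 = 0, i.e. a z^2 + b z + c = 0 with a = -0.077, b = 0.967, c = 1.
Discriminant D = b^2 - 4ac = (0.967)^2 - 4*(-0.077)*1 = 0.935089 - (-0.308) = 1.243089.
D >= 0, so the roots are real: z = (-b +/- sqrt(D)) / (2a) = (-0.967 +/- 1.114939) / (-0.154).
  z_1 = (-0.967 + 1.114939) / (-0.154) = -0.9606,   |z_1| = 0.9606.
  z_2 = (-0.967 - 1.114939) / (-0.154) = 13.5191,   |z_2| = 13.5191.
Moduli of all roots: 0.9606, 13.5191.
All moduli strictly greater than 1? No.
Verdict: Not stationary.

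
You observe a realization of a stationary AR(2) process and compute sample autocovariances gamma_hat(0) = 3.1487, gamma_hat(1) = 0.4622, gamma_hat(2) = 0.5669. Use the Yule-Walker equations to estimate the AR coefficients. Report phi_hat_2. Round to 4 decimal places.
\hat\phi_{2} = 0.1620

The Yule-Walker equations for an AR(p) process read, in matrix form,
  Gamma_p phi = r_p,   with   (Gamma_p)_{ij} = gamma(|i - j|),
                       (r_p)_i = gamma(i),   i,j = 1..p.
Substitute the sample gammas (Toeplitz matrix and right-hand side of size 2):
  Gamma_p = [[3.1487, 0.4622], [0.4622, 3.1487]]
  r_p     = [0.4622, 0.5669]
Written out:
  3.1487 phi_1 + 0.4622 phi_2 = 0.4622
  0.4622 phi_1 + 3.1487 phi_2 = 0.5669
Solve by Cramer's rule:
  det = gamma(0)^2 - gamma(1)^2 = (3.1487)^2 - (0.4622)^2 = 9.91431169 - 0.21362884 = 9.70068285
  phi_hat_1 = [gamma(1) gamma(0) - gamma(1) gamma(2)] / det = [(0.4622)(3.1487) - (0.4622)(0.5669)] / 9.70068285 = 1.19330796 / 9.70068285 = 0.123
  phi_hat_2 = [gamma(0) gamma(2) - gamma(1)^2] / det = [(3.1487)(0.5669) - (0.4622)^2] / 9.70068285 = 1.57136919 / 9.70068285 = 0.162
So phi_hat = [0.1230, 0.1620].
Therefore phi_hat_2 = 0.1620.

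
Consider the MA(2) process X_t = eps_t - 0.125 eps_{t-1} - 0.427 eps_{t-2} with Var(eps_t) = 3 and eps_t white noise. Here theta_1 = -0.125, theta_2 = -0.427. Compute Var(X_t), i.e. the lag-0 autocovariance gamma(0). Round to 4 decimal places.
\gamma(0) = 3.5939

For an MA(q) process X_t = eps_t + sum_i theta_i eps_{t-i} with
Var(eps_t) = sigma^2, the variance is
  gamma(0) = sigma^2 * (1 + sum_i theta_i^2).
  sum_i theta_i^2 = (-0.125)^2 + (-0.427)^2 = 0.015625 + 0.182329 = 0.197954.
  gamma(0) = 3 * (1 + 0.197954) = 3 * 1.197954 = 3.593862, which rounds to 3.5939.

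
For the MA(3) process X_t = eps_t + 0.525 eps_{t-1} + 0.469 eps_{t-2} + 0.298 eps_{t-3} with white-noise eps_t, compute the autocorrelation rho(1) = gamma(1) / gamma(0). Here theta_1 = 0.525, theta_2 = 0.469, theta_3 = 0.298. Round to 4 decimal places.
\rho(1) = 0.5750

For an MA(q) process with theta_0 = 1, the autocovariance is
  gamma(k) = sigma^2 * sum_{i=0..q-k} theta_i * theta_{i+k},
and rho(k) = gamma(k) / gamma(0). Sigma^2 cancels.
  numerator   = (1)*(0.525) + (0.525)*(0.469) + (0.469)*(0.298) = 0.910987.
  denominator = (1)^2 + (0.525)^2 + (0.469)^2 + (0.298)^2 = 1.58439.
  rho(1) = 0.910987 / 1.58439 = 0.5750.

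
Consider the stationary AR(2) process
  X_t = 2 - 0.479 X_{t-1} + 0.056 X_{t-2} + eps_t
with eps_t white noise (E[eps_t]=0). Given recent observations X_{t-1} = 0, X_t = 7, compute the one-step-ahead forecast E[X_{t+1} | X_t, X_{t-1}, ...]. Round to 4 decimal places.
E[X_{t+1} \mid \mathcal F_t] = -1.3530

For an AR(p) model X_t = c + sum_i phi_i X_{t-i} + eps_t, the
one-step-ahead conditional mean is
  E[X_{t+1} | X_t, ...] = c + sum_i phi_i X_{t+1-i}.
Substitute known values:
  E[X_{t+1} | ...] = 2 + (-0.479) * (7) + (0.056) * (0)
                   = -1.3530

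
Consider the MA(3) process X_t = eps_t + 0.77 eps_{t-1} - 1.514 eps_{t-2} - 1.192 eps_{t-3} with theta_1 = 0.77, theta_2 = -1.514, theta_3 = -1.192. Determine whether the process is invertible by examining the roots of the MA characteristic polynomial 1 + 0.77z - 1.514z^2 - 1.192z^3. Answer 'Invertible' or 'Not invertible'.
\text{Not invertible}

The MA(q) characteristic polynomial is P(z) = 1 + 0.77z - 1.514z^2 - 1.192z^3.
Invertibility requires all roots to lie outside the unit circle, i.e. |z| > 1 for every root.
Degree 3: look for a simple real root z0 first, then factor out (1 - z/z0) and solve the remaining quadratic.
Testing z0 = -1.25: P(-1.25) = 1 + (0.77)(-1.25) + (-1.514)(-1.25)^2 + (-1.192)(-1.25)^3
  = 1 + (-0.9625) + (-2.365625) + (2.328125) = 0.  So z_0 = -1.25 is a root, |z_0| = 1.25.
Divide out the factor (1 + 0.8 z) = (1 - z/z0) (since 1/z0 = -0.8):
  P(z) = (1 + 0.8 z)(1 + (-0.03) z + (-1.49) z^2)
  [check: z-coef -0.03 - (-0.8) = 0.77; z^2-coef -1.49 - (-0.8)(-0.03) = -1.514; z^3-coef -(-0.8)(-1.49) = -1.192.]
Remaining roots from the quadratic factor 1 + (-0.03) z + (-1.49) z^2:
  Set 1 + (-0.03) z + (-1.49) z^2 = 0, i.e. a z^2 + b z + c = 0 with a = -1.49, b = -0.03, c = 1.
  Discriminant D = b^2 - 4ac = (-0.03)^2 - 4*(-1.49)*1 = 0.0009 - (-5.96) = 5.9609.
  D >= 0, so the roots are real: z = (-b +/- sqrt(D)) / (2a) = (0.03 +/- 2.441495) / (-2.98).
    z_1 = (0.03 + 2.441495) / (-2.98) = -0.8294,   |z_1| = 0.8294.
    z_2 = (0.03 - 2.441495) / (-2.98) = 0.8092,   |z_2| = 0.8092.
Moduli of all roots: 1.2500, 0.8294, 0.8092.
All moduli strictly greater than 1? No.
Verdict: Not invertible.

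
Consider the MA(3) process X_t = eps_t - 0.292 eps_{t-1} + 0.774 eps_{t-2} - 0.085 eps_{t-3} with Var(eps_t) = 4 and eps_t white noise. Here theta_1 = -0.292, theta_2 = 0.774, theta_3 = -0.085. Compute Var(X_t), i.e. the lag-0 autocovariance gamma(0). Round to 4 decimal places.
\gamma(0) = 6.7663

For an MA(q) process X_t = eps_t + sum_i theta_i eps_{t-i} with
Var(eps_t) = sigma^2, the variance is
  gamma(0) = sigma^2 * (1 + sum_i theta_i^2).
  sum_i theta_i^2 = (-0.292)^2 + (0.774)^2 + (-0.085)^2 = 0.085264 + 0.599076 + 0.007225 = 0.691565.
  gamma(0) = 4 * (1 + 0.691565) = 4 * 1.691565 = 6.76626, which rounds to 6.7663.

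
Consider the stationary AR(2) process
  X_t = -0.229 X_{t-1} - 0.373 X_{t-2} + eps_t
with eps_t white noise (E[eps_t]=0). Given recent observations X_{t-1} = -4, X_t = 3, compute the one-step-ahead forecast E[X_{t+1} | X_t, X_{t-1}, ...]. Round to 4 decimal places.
E[X_{t+1} \mid \mathcal F_t] = 0.8050

For an AR(p) model X_t = c + sum_i phi_i X_{t-i} + eps_t, the
one-step-ahead conditional mean is
  E[X_{t+1} | X_t, ...] = c + sum_i phi_i X_{t+1-i}.
Substitute known values:
  E[X_{t+1} | ...] = (-0.229) * (3) + (-0.373) * (-4)
                   = 0.8050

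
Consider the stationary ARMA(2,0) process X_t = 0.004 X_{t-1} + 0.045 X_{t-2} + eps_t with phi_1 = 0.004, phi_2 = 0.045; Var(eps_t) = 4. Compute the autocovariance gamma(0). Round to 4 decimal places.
\gamma(0) = 4.0082

Multiply the model equation by X_{t-k} and take expectations. With theta_0 = psi_0 = 1 and psi_j the MA(infinity) weights, this gives
  gamma(k) - sum_i phi_i gamma(k-i) = c_k,
  c_k = sigma^2 * sum_{j=k..q} theta_j psi_{j-k}   (c_k = 0 for k > q),
using gamma(-m) = gamma(m).
Pure AR (q = 0): c_0 = sigma^2 = 4, c_k = 0 for k >= 1.
Equations for k = 0, 1, 2 (AR order 2, c_2 = 0):
  (E0) gamma(0) = phi_1 gamma(1) + phi_2 gamma(2) + c_0
  (E1) gamma(1) = phi_1 gamma(0) + phi_2 gamma(1) + c_1
  (E2) gamma(2) = phi_1 gamma(1) + phi_2 gamma(0)
From (E1): gamma(1) = A gamma(0) + B with
  A = phi_1 / (1 - phi_2) = 0.004 / 0.955 = 0.004188,   B = c_1 / (1 - phi_2) = 0 / 0.955 = 0.
Insert (E2) into (E0): gamma(0) (1 - phi_2^2) = phi_1 (1 + phi_2) gamma(1) + c_0.
  phi_1 (1 + phi_2) = (0.004)(1.045) = 0.00418,   1 - phi_2^2 = 0.997975.
Replace gamma(1) by A gamma(0) + B and collect gamma(0):
  gamma(0) [0.997975 - (0.00418)(0.004188)] = c_0 = 4
  gamma(0) * 0.997957 = 4
  gamma(0) = 4 / 0.997957 = 4.008187.
Therefore gamma(0) = 4.0082 (to 4 decimal places).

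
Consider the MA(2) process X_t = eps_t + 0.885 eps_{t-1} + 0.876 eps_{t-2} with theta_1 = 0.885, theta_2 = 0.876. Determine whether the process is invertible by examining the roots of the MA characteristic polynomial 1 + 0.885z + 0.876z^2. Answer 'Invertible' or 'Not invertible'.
\text{Invertible}

The MA(q) characteristic polynomial is P(z) = 1 + 0.885z + 0.876z^2.
Invertibility requires all roots to lie outside the unit circle, i.e. |z| > 1 for every root.
Set 1 + (0.885) z + (0.876) z^2 = 0, i.e. a z^2 + b z + c = 0 with a = 0.876, b = 0.885, c = 1.
Discriminant D = b^2 - 4ac = (0.885)^2 - 4*(0.876)*1 = 0.783225 - (3.504) = -2.720775.
D < 0, so the roots are the complex-conjugate pair z = (-b +/- i sqrt(-D)) / (2a) = -0.5051 +/- 0.9415i.
For a conjugate pair |z|^2 = z * conj(z) = (product of roots) = c/a = 1/(0.876) = 1.141553, so |z| = sqrt(1.141553) = 1.0684 for both roots.
Moduli of all roots: 1.0684, 1.0684.
All moduli strictly greater than 1? Yes.
Verdict: Invertible.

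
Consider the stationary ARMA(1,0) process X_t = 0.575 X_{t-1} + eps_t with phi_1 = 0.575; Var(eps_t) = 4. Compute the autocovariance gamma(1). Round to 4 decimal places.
\gamma(1) = 3.4360

Multiply the model equation by X_{t-k} and take expectations. With theta_0 = psi_0 = 1 and psi_j the MA(infinity) weights, this gives
  gamma(k) - sum_i phi_i gamma(k-i) = c_k,
  c_k = sigma^2 * sum_{j=k..q} theta_j psi_{j-k}   (c_k = 0 for k > q),
using gamma(-m) = gamma(m).
Pure AR (q = 0): c_0 = sigma^2 = 4, c_k = 0 for k >= 1.
Equations for k = 0 and k = 1 (AR order 1):
  gamma(0) = phi_1 gamma(1) + c_0
  gamma(1) = phi_1 gamma(0) + c_1
Substituting the second into the first: gamma(0) (1 - phi_1^2) = c_0 + phi_1 c_1, so
  gamma(0) = c_0 / (1 - phi_1^2) = 4 / (1 - (0.575)^2) = 4 / 0.669375 = 5.975724.
  gamma(1) = phi_1 gamma(0) = (0.575)(5.975724) = 3.436041.
Therefore gamma(1) = 3.4360 (to 4 decimal places).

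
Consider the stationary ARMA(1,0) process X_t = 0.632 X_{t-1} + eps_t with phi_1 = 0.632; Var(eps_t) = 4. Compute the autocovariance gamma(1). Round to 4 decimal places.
\gamma(1) = 4.2093

Multiply the model equation by X_{t-k} and take expectations. With theta_0 = psi_0 = 1 and psi_j the MA(infinity) weights, this gives
  gamma(k) - sum_i phi_i gamma(k-i) = c_k,
  c_k = sigma^2 * sum_{j=k..q} theta_j psi_{j-k}   (c_k = 0 for k > q),
using gamma(-m) = gamma(m).
Pure AR (q = 0): c_0 = sigma^2 = 4, c_k = 0 for k >= 1.
Equations for k = 0 and k = 1 (AR order 1):
  gamma(0) = phi_1 gamma(1) + c_0
  gamma(1) = phi_1 gamma(0) + c_1
Substituting the second into the first: gamma(0) (1 - phi_1^2) = c_0 + phi_1 c_1, so
  gamma(0) = c_0 / (1 - phi_1^2) = 4 / (1 - (0.632)^2) = 4 / 0.600576 = 6.660273.
  gamma(1) = phi_1 gamma(0) = (0.632)(6.660273) = 4.209292.
Therefore gamma(1) = 4.2093 (to 4 decimal places).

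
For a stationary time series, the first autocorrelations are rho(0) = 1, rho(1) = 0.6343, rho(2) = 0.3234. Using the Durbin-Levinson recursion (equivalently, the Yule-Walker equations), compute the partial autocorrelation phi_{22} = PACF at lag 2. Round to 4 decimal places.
\phi_{22} = -0.1321

The PACF at lag k is phi_{kk}, the last component of the solution
to the Yule-Walker system G_k phi = r_k where
  (G_k)_{ij} = rho(|i - j|), (r_k)_i = rho(i), i,j = 1..k.
Equivalently, Durbin-Levinson gives phi_{kk} iteratively:
  phi_{11} = rho(1)
  phi_{kk} = [rho(k) - sum_{j=1..k-1} phi_{k-1,j} rho(k-j)]
            / [1 - sum_{j=1..k-1} phi_{k-1,j} rho(j)],
  phi_{k,j} = phi_{k-1,j} - phi_{kk} phi_{k-1,k-j},  j = 1..k-1.
Step k = 1:
  phi_11 = rho(1) = 0.6343.
Step k = 2:
  phi_22 = [rho(2) - phi_11 rho(1)] / [1 - phi_11 rho(1)] = [0.3234 - (0.6343)(0.6343)] / [1 - (0.6343)(0.6343)]
         = -0.07893649 / 0.59766351 = -0.1321.
Therefore phi_{22} = -0.1321.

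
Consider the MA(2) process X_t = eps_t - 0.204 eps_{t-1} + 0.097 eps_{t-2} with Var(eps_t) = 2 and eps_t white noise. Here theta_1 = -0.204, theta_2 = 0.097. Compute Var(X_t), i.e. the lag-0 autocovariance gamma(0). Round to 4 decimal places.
\gamma(0) = 2.1021

For an MA(q) process X_t = eps_t + sum_i theta_i eps_{t-i} with
Var(eps_t) = sigma^2, the variance is
  gamma(0) = sigma^2 * (1 + sum_i theta_i^2).
  sum_i theta_i^2 = (-0.204)^2 + (0.097)^2 = 0.041616 + 0.009409 = 0.051025.
  gamma(0) = 2 * (1 + 0.051025) = 2 * 1.051025 = 2.10205, which rounds to 2.1021.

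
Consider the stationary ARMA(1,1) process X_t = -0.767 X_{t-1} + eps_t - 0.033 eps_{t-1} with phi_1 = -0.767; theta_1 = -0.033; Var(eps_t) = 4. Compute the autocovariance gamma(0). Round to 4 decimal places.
\gamma(0) = 10.2180

Multiply the model equation by X_{t-k} and take expectations. With theta_0 = psi_0 = 1 and psi_j the MA(infinity) weights, this gives
  gamma(k) - sum_i phi_i gamma(k-i) = c_k,
  c_k = sigma^2 * sum_{j=k..q} theta_j psi_{j-k}   (c_k = 0 for k > q),
using gamma(-m) = gamma(m).
psi-weights needed (psi_j = theta_j + sum_i phi_i psi_{j-i}):
  psi_1 = theta_1 + phi_1 = -0.033 + (-0.767) = -0.8
Right-hand sides:
  c_0 = sigma^2 (1 + theta_1 psi_1) = 4 * (1 + (-0.033)(-0.8)) = 4 * 1.0264 = 4.1056
  c_1 = sigma^2 theta_1 = 4 * (-0.033) = -0.132
  c_2 = 0
Equations for k = 0 and k = 1 (AR order 1):
  gamma(0) = phi_1 gamma(1) + c_0
  gamma(1) = phi_1 gamma(0) + c_1
Substituting the second into the first: gamma(0) (1 - phi_1^2) = c_0 + phi_1 c_1, so
  gamma(0) = (c_0 + phi_1 c_1) / (1 - phi_1^2) = (4.1056 + (-0.767)(-0.132)) / (1 - (-0.767)^2) = 4.206844 / 0.411711 = 10.217954.
Therefore gamma(0) = 10.2180 (to 4 decimal places).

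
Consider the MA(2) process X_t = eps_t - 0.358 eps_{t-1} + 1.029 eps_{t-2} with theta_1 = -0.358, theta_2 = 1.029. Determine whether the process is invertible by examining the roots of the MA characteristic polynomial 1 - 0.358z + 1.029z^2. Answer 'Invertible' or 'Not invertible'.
\text{Not invertible}

The MA(q) characteristic polynomial is P(z) = 1 - 0.358z + 1.029z^2.
Invertibility requires all roots to lie outside the unit circle, i.e. |z| > 1 for every root.
Set 1 + (-0.358) z + (1.029) z^2 = 0, i.e. a z^2 + b z + c = 0 with a = 1.029, b = -0.358, c = 1.
Discriminant D = b^2 - 4ac = (-0.358)^2 - 4*(1.029)*1 = 0.128164 - (4.116) = -3.987836.
D < 0, so the roots are the complex-conjugate pair z = (-b +/- i sqrt(-D)) / (2a) = 0.174 +/- 0.9703i.
For a conjugate pair |z|^2 = z * conj(z) = (product of roots) = c/a = 1/(1.029) = 0.971817, so |z| = sqrt(0.971817) = 0.9858 for both roots.
Moduli of all roots: 0.9858, 0.9858.
All moduli strictly greater than 1? No.
Verdict: Not invertible.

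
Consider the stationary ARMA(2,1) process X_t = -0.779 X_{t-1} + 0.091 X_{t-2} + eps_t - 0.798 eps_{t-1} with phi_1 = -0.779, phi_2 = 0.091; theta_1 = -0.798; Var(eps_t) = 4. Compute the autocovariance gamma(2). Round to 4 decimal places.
\gamma(2) = 37.3511

Multiply the model equation by X_{t-k} and take expectations. With theta_0 = psi_0 = 1 and psi_j the MA(infinity) weights, this gives
  gamma(k) - sum_i phi_i gamma(k-i) = c_k,
  c_k = sigma^2 * sum_{j=k..q} theta_j psi_{j-k}   (c_k = 0 for k > q),
using gamma(-m) = gamma(m).
psi-weights needed (psi_j = theta_j + sum_i phi_i psi_{j-i}):
  psi_1 = theta_1 + phi_1 = -0.798 + (-0.779) = -1.577
Right-hand sides:
  c_0 = sigma^2 (1 + theta_1 psi_1) = 4 * (1 + (-0.798)(-1.577)) = 4 * 2.258446 = 9.033784
  c_1 = sigma^2 theta_1 = 4 * (-0.798) = -3.192
  c_2 = 0
Equations for k = 0, 1, 2 (AR order 2, c_2 = 0):
  (E0) gamma(0) = phi_1 gamma(1) + phi_2 gamma(2) + c_0
  (E1) gamma(1) = phi_1 gamma(0) + phi_2 gamma(1) + c_1
  (E2) gamma(2) = phi_1 gamma(1) + phi_2 gamma(0)
From (E1): gamma(1) = A gamma(0) + B with
  A = phi_1 / (1 - phi_2) = -0.779 / 0.909 = -0.856986,   B = c_1 / (1 - phi_2) = -3.192 / 0.909 = -3.511551.
Insert (E2) into (E0): gamma(0) (1 - phi_2^2) = phi_1 (1 + phi_2) gamma(1) + c_0.
  phi_1 (1 + phi_2) = (-0.779)(1.091) = -0.849889,   1 - phi_2^2 = 0.991719.
Replace gamma(1) by A gamma(0) + B and collect gamma(0):
  gamma(0) [0.991719 - (-0.849889)(-0.856986)] = (-0.849889)(-3.511551) + 9.033784
  gamma(0) * 0.263376 = 12.018213
  gamma(0) = 12.018213 / 0.263376 = 45.63134.
  gamma(1) = A gamma(0) + B = (-0.856986)(45.63134) + (-3.511551) = -42.616957.
  gamma(2) = phi_1 gamma(1) + phi_2 gamma(0) = (-0.779)(-42.616957) + (0.091)(45.63134) = 37.351062.
Therefore gamma(2) = 37.3511 (to 4 decimal places).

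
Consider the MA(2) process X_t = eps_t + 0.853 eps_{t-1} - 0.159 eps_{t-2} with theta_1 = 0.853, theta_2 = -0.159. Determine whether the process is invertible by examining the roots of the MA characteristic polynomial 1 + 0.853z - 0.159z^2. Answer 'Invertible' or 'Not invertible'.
\text{Not invertible}

The MA(q) characteristic polynomial is P(z) = 1 + 0.853z - 0.159z^2.
Invertibility requires all roots to lie outside the unit circle, i.e. |z| > 1 for every root.
Set 1 + (0.853) z + (-0.159) z^2 = 0, i.e. a z^2 + b z + c = 0 with a = -0.159, b = 0.853, c = 1.
Discriminant D = b^2 - 4ac = (0.853)^2 - 4*(-0.159)*1 = 0.727609 - (-0.636) = 1.363609.
D >= 0, so the roots are real: z = (-b +/- sqrt(D)) / (2a) = (-0.853 +/- 1.167737) / (-0.318).
  z_1 = (-0.853 + 1.167737) / (-0.318) = -0.9897,   |z_1| = 0.9897.
  z_2 = (-0.853 - 1.167737) / (-0.318) = 6.3545,   |z_2| = 6.3545.
Moduli of all roots: 0.9897, 6.3545.
All moduli strictly greater than 1? No.
Verdict: Not invertible.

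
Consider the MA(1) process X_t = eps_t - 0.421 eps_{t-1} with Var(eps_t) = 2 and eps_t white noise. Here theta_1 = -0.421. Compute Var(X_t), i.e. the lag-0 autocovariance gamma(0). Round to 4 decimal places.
\gamma(0) = 2.3545

For an MA(q) process X_t = eps_t + sum_i theta_i eps_{t-i} with
Var(eps_t) = sigma^2, the variance is
  gamma(0) = sigma^2 * (1 + sum_i theta_i^2).
  sum_i theta_i^2 = (-0.421)^2 = 0.177241.
  gamma(0) = 2 * (1 + 0.177241) = 2 * 1.177241 = 2.354482, which rounds to 2.3545.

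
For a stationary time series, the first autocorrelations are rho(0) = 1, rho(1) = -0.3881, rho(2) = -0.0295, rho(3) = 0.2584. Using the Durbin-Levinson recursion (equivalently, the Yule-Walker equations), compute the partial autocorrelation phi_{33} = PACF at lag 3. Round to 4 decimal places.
\phi_{33} = 0.2000

The PACF at lag k is phi_{kk}, the last component of the solution
to the Yule-Walker system G_k phi = r_k where
  (G_k)_{ij} = rho(|i - j|), (r_k)_i = rho(i), i,j = 1..k.
Equivalently, Durbin-Levinson gives phi_{kk} iteratively:
  phi_{11} = rho(1)
  phi_{kk} = [rho(k) - sum_{j=1..k-1} phi_{k-1,j} rho(k-j)]
            / [1 - sum_{j=1..k-1} phi_{k-1,j} rho(j)],
  phi_{k,j} = phi_{k-1,j} - phi_{kk} phi_{k-1,k-j},  j = 1..k-1.
Step k = 1:
  phi_11 = rho(1) = -0.3881.
Step k = 2:
  phi_22 = [rho(2) - phi_11 rho(1)] / [1 - phi_11 rho(1)] = [-0.0295 - (-0.3881)(-0.3881)] / [1 - (-0.3881)(-0.3881)]
         = -0.18012161 / 0.84937839 = -0.212063.
  Update: phi_21 = phi_11 - phi_22 phi_11 = -0.3881 - (-0.212063)(-0.3881) = -0.470402.
Step k = 3:
  phi_33 = [rho(3) - phi_21 rho(2) - phi_22 rho(1)] / [1 - phi_21 rho(1) - phi_22 rho(2)]
    numerator   = 0.2584 - (-0.470402)(-0.0295) - (-0.212063)(-0.3881) = 0.16222156
    denominator = 1 - (-0.470402)(-0.3881) - (-0.212063)(-0.0295) = 0.81118129
  phi_33 = 0.16222156 / 0.81118129 = 0.2.
Therefore phi_{33} = 0.2000.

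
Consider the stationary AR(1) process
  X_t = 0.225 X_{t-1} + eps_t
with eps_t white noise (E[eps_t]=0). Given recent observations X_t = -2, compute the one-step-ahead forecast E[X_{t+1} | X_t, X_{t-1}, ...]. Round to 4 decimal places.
E[X_{t+1} \mid \mathcal F_t] = -0.4500

For an AR(p) model X_t = c + sum_i phi_i X_{t-i} + eps_t, the
one-step-ahead conditional mean is
  E[X_{t+1} | X_t, ...] = c + sum_i phi_i X_{t+1-i}.
Substitute known values:
  E[X_{t+1} | ...] = (0.225) * (-2)
                   = -0.4500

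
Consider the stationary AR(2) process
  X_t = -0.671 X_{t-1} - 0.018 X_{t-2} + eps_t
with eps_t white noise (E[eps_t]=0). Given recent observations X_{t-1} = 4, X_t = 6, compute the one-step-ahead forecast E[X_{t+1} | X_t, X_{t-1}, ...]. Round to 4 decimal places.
E[X_{t+1} \mid \mathcal F_t] = -4.0980

For an AR(p) model X_t = c + sum_i phi_i X_{t-i} + eps_t, the
one-step-ahead conditional mean is
  E[X_{t+1} | X_t, ...] = c + sum_i phi_i X_{t+1-i}.
Substitute known values:
  E[X_{t+1} | ...] = (-0.671) * (6) + (-0.018) * (4)
                   = -4.0980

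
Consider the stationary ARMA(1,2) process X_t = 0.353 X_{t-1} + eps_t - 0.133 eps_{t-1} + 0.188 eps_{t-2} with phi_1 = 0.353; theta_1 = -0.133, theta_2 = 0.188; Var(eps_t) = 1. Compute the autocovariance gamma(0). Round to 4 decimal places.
\gamma(0) = 1.1290

Multiply the model equation by X_{t-k} and take expectations. With theta_0 = psi_0 = 1 and psi_j the MA(infinity) weights, this gives
  gamma(k) - sum_i phi_i gamma(k-i) = c_k,
  c_k = sigma^2 * sum_{j=k..q} theta_j psi_{j-k}   (c_k = 0 for k > q),
using gamma(-m) = gamma(m).
psi-weights needed (psi_j = theta_j + sum_i phi_i psi_{j-i}):
  psi_1 = theta_1 + phi_1 = -0.133 + (0.353) = 0.22
  psi_2 = theta_2 + phi_1 psi_1 = 0.188 + (0.353)(0.22) = 0.26566
Right-hand sides:
  c_0 = sigma^2 (1 + theta_1 psi_1 + theta_2 psi_2) = 1 * (1 + (-0.133)(0.22) + (0.188)(0.26566)) = 1 * 1.020684 = 1.020684
  c_1 = sigma^2 (theta_1 + theta_2 psi_1) = 1 * (-0.133 + (0.188)(0.22)) = -0.09164
  c_2 = sigma^2 theta_2 = 1 * (0.188) = 0.188
Equations for k = 0 and k = 1 (AR order 1):
  gamma(0) = phi_1 gamma(1) + c_0
  gamma(1) = phi_1 gamma(0) + c_1
Substituting the second into the first: gamma(0) (1 - phi_1^2) = c_0 + phi_1 c_1, so
  gamma(0) = (c_0 + phi_1 c_1) / (1 - phi_1^2) = (1.020684 + (0.353)(-0.09164)) / (1 - (0.353)^2) = 0.988335 / 0.875391 = 1.129021.
Therefore gamma(0) = 1.1290 (to 4 decimal places).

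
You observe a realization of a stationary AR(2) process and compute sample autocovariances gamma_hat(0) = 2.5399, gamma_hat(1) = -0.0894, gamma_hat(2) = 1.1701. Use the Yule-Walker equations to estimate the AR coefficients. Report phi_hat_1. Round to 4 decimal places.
\hat\phi_{1} = -0.0190

The Yule-Walker equations for an AR(p) process read, in matrix form,
  Gamma_p phi = r_p,   with   (Gamma_p)_{ij} = gamma(|i - j|),
                       (r_p)_i = gamma(i),   i,j = 1..p.
Substitute the sample gammas (Toeplitz matrix and right-hand side of size 2):
  Gamma_p = [[2.5399, -0.0894], [-0.0894, 2.5399]]
  r_p     = [-0.0894, 1.1701]
Written out:
  2.5399 phi_1 - 0.0894 phi_2 = -0.0894
  -0.0894 phi_1 + 2.5399 phi_2 = 1.1701
Solve by Cramer's rule:
  det = gamma(0)^2 - gamma(1)^2 = (2.5399)^2 - (-0.0894)^2 = 6.45109201 - 0.00799236 = 6.44309965
  phi_hat_1 = [gamma(1) gamma(0) - gamma(1) gamma(2)] / det = [(-0.0894)(2.5399) - (-0.0894)(1.1701)] / 6.44309965 = -0.12246012 / 6.44309965 = -0.019
  phi_hat_2 = [gamma(0) gamma(2) - gamma(1)^2] / det = [(2.5399)(1.1701) - (-0.0894)^2] / 6.44309965 = 2.96394463 / 6.44309965 = 0.46
So phi_hat = [-0.0190, 0.4600].
Therefore phi_hat_1 = -0.0190.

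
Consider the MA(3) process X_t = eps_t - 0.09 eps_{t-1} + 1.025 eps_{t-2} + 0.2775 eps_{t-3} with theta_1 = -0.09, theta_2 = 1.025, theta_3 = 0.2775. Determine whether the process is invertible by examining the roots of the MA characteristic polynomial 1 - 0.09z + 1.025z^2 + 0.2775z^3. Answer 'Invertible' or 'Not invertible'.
\text{Not invertible}

The MA(q) characteristic polynomial is P(z) = 1 - 0.09z + 1.025z^2 + 0.2775z^3.
Invertibility requires all roots to lie outside the unit circle, i.e. |z| > 1 for every root.
Degree 3: look for a simple real root z0 first, then factor out (1 - z/z0) and solve the remaining quadratic.
Testing z0 = -4: P(-4) = 1 + (-0.09)(-4) + (1.025)(-4)^2 + (0.2775)(-4)^3
  = 1 + (0.36) + (16.4) + (-17.76) = 0.  So z_0 = -4 is a root, |z_0| = 4.
Divide out the factor (1 + 0.25 z) = (1 - z/z0) (since 1/z0 = -0.25):
  P(z) = (1 + 0.25 z)(1 + (-0.34) z + (1.11) z^2)
  [check: z-coef -0.34 - (-0.25) = -0.09; z^2-coef 1.11 - (-0.25)(-0.34) = 1.025; z^3-coef -(-0.25)(1.11) = 0.2775.]
Remaining roots from the quadratic factor 1 + (-0.34) z + (1.11) z^2:
  Set 1 + (-0.34) z + (1.11) z^2 = 0, i.e. a z^2 + b z + c = 0 with a = 1.11, b = -0.34, c = 1.
  Discriminant D = b^2 - 4ac = (-0.34)^2 - 4*(1.11)*1 = 0.1156 - (4.44) = -4.3244.
  D < 0, so the roots are the complex-conjugate pair z = (-b +/- i sqrt(-D)) / (2a) = 0.1532 +/- 0.9367i.
  For a conjugate pair |z|^2 = z * conj(z) = (product of roots) = c/a = 1/(1.11) = 0.900901, so |z| = sqrt(0.900901) = 0.9492 for both roots.
Moduli of all roots: 4.0000, 0.9492, 0.9492.
All moduli strictly greater than 1? No.
Verdict: Not invertible.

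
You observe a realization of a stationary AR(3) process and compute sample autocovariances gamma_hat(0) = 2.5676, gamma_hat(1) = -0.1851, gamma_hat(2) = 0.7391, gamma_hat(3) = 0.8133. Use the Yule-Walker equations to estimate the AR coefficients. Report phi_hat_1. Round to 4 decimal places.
\hat\phi_{1} = -0.1610

The Yule-Walker equations for an AR(p) process read, in matrix form,
  Gamma_p phi = r_p,   with   (Gamma_p)_{ij} = gamma(|i - j|),
                       (r_p)_i = gamma(i),   i,j = 1..p.
Substitute the sample gammas (Toeplitz matrix and right-hand side of size 3):
  Gamma_p = [[2.5676, -0.1851, 0.7391], [-0.1851, 2.5676, -0.1851], [0.7391, -0.1851, 2.5676]]
  r_p     = [-0.1851, 0.7391, 0.8133]
Written out (R1..R3):
  (R1) 2.5676 phi_1 - 0.1851 phi_2 + 0.7391 phi_3 = -0.1851
  (R2) -0.1851 phi_1 + 2.5676 phi_2 - 0.1851 phi_3 = 0.7391
  (R3) 0.7391 phi_1 - 0.1851 phi_2 + 2.5676 phi_3 = 0.8133
Gaussian elimination:
  R2 <- R2 - (-0.1851/2.5676) R1 = R2 - (-0.072091) R1:  2.554256 phi_2 - 0.131818 phi_3 = 0.725756
  R3 <- R3 - (0.7391/2.5676) R1 = R3 - (0.287856) R1:  -0.131818 phi_2 + 2.354845 phi_3 = 0.866582
  R3 <- R3 - (-0.131818/2.554256) R2 = R3 - (-0.051607) R2:  2.348043 phi_3 = 0.904036
Back-substitution:
  phi_hat_3 = 0.904036 / 2.348043 = 0.385017
  phi_hat_2 = (0.725756 - (-0.131818)(0.385017)) / 2.554256 = 0.304006
  phi_hat_1 = (-0.1851 - (-0.1851)(0.304006) - (0.7391)(0.385017)) / 2.5676 = -0.161004
So phi_hat = [-0.1610, 0.3040, 0.3850].
Therefore phi_hat_1 = -0.1610.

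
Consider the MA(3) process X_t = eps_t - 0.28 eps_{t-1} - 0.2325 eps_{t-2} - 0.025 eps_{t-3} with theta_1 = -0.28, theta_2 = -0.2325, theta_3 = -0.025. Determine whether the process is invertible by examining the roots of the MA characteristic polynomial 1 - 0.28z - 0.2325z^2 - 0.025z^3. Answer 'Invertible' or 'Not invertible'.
\text{Invertible}

The MA(q) characteristic polynomial is P(z) = 1 - 0.28z - 0.2325z^2 - 0.025z^3.
Invertibility requires all roots to lie outside the unit circle, i.e. |z| > 1 for every root.
Degree 3: look for a simple real root z0 first, then factor out (1 - z/z0) and solve the remaining quadratic.
Testing z0 = -4: P(-4) = 1 + (-0.28)(-4) + (-0.2325)(-4)^2 + (-0.025)(-4)^3
  = 1 + (1.12) + (-3.72) + (1.6) = 0.  So z_0 = -4 is a root, |z_0| = 4.
Divide out the factor (1 + 0.25 z) = (1 - z/z0) (since 1/z0 = -0.25):
  P(z) = (1 + 0.25 z)(1 + (-0.53) z + (-0.1) z^2)
  [check: z-coef -0.53 - (-0.25) = -0.28; z^2-coef -0.1 - (-0.25)(-0.53) = -0.2325; z^3-coef -(-0.25)(-0.1) = -0.025.]
Remaining roots from the quadratic factor 1 + (-0.53) z + (-0.1) z^2:
  Set 1 + (-0.53) z + (-0.1) z^2 = 0, i.e. a z^2 + b z + c = 0 with a = -0.1, b = -0.53, c = 1.
  Discriminant D = b^2 - 4ac = (-0.53)^2 - 4*(-0.1)*1 = 0.2809 - (-0.4) = 0.6809.
  D >= 0, so the roots are real: z = (-b +/- sqrt(D)) / (2a) = (0.53 +/- 0.825167) / (-0.2).
    z_1 = (0.53 + 0.825167) / (-0.2) = -6.7758,   |z_1| = 6.7758.
    z_2 = (0.53 - 0.825167) / (-0.2) = 1.4758,   |z_2| = 1.4758.
Moduli of all roots: 4.0000, 6.7758, 1.4758.
All moduli strictly greater than 1? Yes.
Verdict: Invertible.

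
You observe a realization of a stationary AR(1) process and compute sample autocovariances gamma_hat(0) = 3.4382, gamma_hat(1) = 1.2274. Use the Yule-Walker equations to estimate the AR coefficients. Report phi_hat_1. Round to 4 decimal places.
\hat\phi_{1} = 0.3570

The Yule-Walker equations for an AR(p) process read, in matrix form,
  Gamma_p phi = r_p,   with   (Gamma_p)_{ij} = gamma(|i - j|),
                       (r_p)_i = gamma(i),   i,j = 1..p.
Substitute the sample gammas (Toeplitz matrix and right-hand side of size 1):
  Gamma_p = [[3.4382]]
  r_p     = [1.2274]
With p = 1 this is the single equation gamma(0) phi_1 = gamma(1):
  phi_hat_1 = gamma(1) / gamma(0) = 1.2274 / 3.4382 = 0.3570.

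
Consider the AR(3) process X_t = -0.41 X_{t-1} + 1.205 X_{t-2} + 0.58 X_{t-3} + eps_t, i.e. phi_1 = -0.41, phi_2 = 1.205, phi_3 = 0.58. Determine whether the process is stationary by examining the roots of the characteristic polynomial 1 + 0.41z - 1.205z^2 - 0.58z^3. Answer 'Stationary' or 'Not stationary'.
\text{Not stationary}

The AR(p) characteristic polynomial is P(z) = 1 + 0.41z - 1.205z^2 - 0.58z^3.
Stationarity requires all roots to lie outside the unit circle, i.e. |z| > 1 for every root.
Degree 3: look for a simple real root z0 first, then factor out (1 - z/z0) and solve the remaining quadratic.
Testing z0 = -2: P(-2) = 1 + (0.41)(-2) + (-1.205)(-2)^2 + (-0.58)(-2)^3
  = 1 + (-0.82) + (-4.82) + (4.64) = 0.  So z_0 = -2 is a root, |z_0| = 2.
Divide out the factor (1 + 0.5 z) = (1 - z/z0) (since 1/z0 = -0.5):
  P(z) = (1 + 0.5 z)(1 + (-0.09) z + (-1.16) z^2)
  [check: z-coef -0.09 - (-0.5) = 0.41; z^2-coef -1.16 - (-0.5)(-0.09) = -1.205; z^3-coef -(-0.5)(-1.16) = -0.58.]
Remaining roots from the quadratic factor 1 + (-0.09) z + (-1.16) z^2:
  Set 1 + (-0.09) z + (-1.16) z^2 = 0, i.e. a z^2 + b z + c = 0 with a = -1.16, b = -0.09, c = 1.
  Discriminant D = b^2 - 4ac = (-0.09)^2 - 4*(-1.16)*1 = 0.0081 - (-4.64) = 4.6481.
  D >= 0, so the roots are real: z = (-b +/- sqrt(D)) / (2a) = (0.09 +/- 2.155945) / (-2.32).
    z_1 = (0.09 + 2.155945) / (-2.32) = -0.9681,   |z_1| = 0.9681.
    z_2 = (0.09 - 2.155945) / (-2.32) = 0.8905,   |z_2| = 0.8905.
Moduli of all roots: 2.0000, 0.9681, 0.8905.
All moduli strictly greater than 1? No.
Verdict: Not stationary.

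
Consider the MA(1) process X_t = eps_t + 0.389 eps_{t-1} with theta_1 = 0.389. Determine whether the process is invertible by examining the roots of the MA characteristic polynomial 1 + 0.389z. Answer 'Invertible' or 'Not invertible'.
\text{Invertible}

The MA(q) characteristic polynomial is P(z) = 1 + 0.389z.
Invertibility requires all roots to lie outside the unit circle, i.e. |z| > 1 for every root.
This is linear in z: 1 + (0.389) z = 0  =>  z = -1/(0.389) = -2.570694,  |z| = 2.570694.
Moduli of all roots: 2.5707.
All moduli strictly greater than 1? Yes.
Verdict: Invertible.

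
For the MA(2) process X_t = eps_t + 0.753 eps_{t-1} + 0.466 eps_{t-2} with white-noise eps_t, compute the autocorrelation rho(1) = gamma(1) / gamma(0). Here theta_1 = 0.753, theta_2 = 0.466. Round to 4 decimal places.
\rho(1) = 0.6187

For an MA(q) process with theta_0 = 1, the autocovariance is
  gamma(k) = sigma^2 * sum_{i=0..q-k} theta_i * theta_{i+k},
and rho(k) = gamma(k) / gamma(0). Sigma^2 cancels.
  numerator   = (1)*(0.753) + (0.753)*(0.466) = 1.103898.
  denominator = (1)^2 + (0.753)^2 + (0.466)^2 = 1.784165.
  rho(1) = 1.103898 / 1.784165 = 0.6187.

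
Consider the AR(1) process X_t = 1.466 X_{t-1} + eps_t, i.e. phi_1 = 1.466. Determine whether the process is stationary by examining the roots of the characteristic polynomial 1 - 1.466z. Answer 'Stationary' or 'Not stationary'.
\text{Not stationary}

The AR(p) characteristic polynomial is P(z) = 1 - 1.466z.
Stationarity requires all roots to lie outside the unit circle, i.e. |z| > 1 for every root.
This is linear in z: 1 + (-1.466) z = 0  =>  z = -1/(-1.466) = 0.682128,  |z| = 0.682128.
Moduli of all roots: 0.6821.
All moduli strictly greater than 1? No.
Verdict: Not stationary.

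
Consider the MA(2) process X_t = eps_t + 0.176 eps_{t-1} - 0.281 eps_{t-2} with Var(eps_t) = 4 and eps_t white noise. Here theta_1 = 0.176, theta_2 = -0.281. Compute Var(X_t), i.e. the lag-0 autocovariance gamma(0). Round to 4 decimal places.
\gamma(0) = 4.4397

For an MA(q) process X_t = eps_t + sum_i theta_i eps_{t-i} with
Var(eps_t) = sigma^2, the variance is
  gamma(0) = sigma^2 * (1 + sum_i theta_i^2).
  sum_i theta_i^2 = (0.176)^2 + (-0.281)^2 = 0.030976 + 0.078961 = 0.109937.
  gamma(0) = 4 * (1 + 0.109937) = 4 * 1.109937 = 4.439748, which rounds to 4.4397.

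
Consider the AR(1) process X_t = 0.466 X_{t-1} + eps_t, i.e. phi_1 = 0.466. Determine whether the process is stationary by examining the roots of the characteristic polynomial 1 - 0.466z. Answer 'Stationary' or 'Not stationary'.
\text{Stationary}

The AR(p) characteristic polynomial is P(z) = 1 - 0.466z.
Stationarity requires all roots to lie outside the unit circle, i.e. |z| > 1 for every root.
This is linear in z: 1 + (-0.466) z = 0  =>  z = -1/(-0.466) = 2.145923,  |z| = 2.145923.
Moduli of all roots: 2.1459.
All moduli strictly greater than 1? Yes.
Verdict: Stationary.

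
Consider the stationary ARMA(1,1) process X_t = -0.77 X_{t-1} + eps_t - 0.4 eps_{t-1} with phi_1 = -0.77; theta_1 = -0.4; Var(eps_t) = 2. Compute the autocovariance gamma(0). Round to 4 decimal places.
\gamma(0) = 8.7251

Multiply the model equation by X_{t-k} and take expectations. With theta_0 = psi_0 = 1 and psi_j the MA(infinity) weights, this gives
  gamma(k) - sum_i phi_i gamma(k-i) = c_k,
  c_k = sigma^2 * sum_{j=k..q} theta_j psi_{j-k}   (c_k = 0 for k > q),
using gamma(-m) = gamma(m).
psi-weights needed (psi_j = theta_j + sum_i phi_i psi_{j-i}):
  psi_1 = theta_1 + phi_1 = -0.4 + (-0.77) = -1.17
Right-hand sides:
  c_0 = sigma^2 (1 + theta_1 psi_1) = 2 * (1 + (-0.4)(-1.17)) = 2 * 1.468 = 2.936
  c_1 = sigma^2 theta_1 = 2 * (-0.4) = -0.8
  c_2 = 0
Equations for k = 0 and k = 1 (AR order 1):
  gamma(0) = phi_1 gamma(1) + c_0
  gamma(1) = phi_1 gamma(0) + c_1
Substituting the second into the first: gamma(0) (1 - phi_1^2) = c_0 + phi_1 c_1, so
  gamma(0) = (c_0 + phi_1 c_1) / (1 - phi_1^2) = (2.936 + (-0.77)(-0.8)) / (1 - (-0.77)^2) = 3.552 / 0.4071 = 8.725129.
Therefore gamma(0) = 8.7251 (to 4 decimal places).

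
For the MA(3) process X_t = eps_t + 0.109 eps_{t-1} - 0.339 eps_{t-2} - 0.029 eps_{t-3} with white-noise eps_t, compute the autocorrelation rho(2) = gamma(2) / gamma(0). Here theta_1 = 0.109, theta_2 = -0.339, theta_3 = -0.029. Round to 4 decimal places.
\rho(2) = -0.3034

For an MA(q) process with theta_0 = 1, the autocovariance is
  gamma(k) = sigma^2 * sum_{i=0..q-k} theta_i * theta_{i+k},
and rho(k) = gamma(k) / gamma(0). Sigma^2 cancels.
  numerator   = (1)*(-0.339) + (0.109)*(-0.029) = -0.342161.
  denominator = (1)^2 + (0.109)^2 + (-0.339)^2 + (-0.029)^2 = 1.127643.
  rho(2) = -0.342161 / 1.127643 = -0.3034.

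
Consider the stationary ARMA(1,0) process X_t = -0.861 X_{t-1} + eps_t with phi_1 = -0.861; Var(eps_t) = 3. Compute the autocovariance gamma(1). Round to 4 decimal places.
\gamma(1) = -9.9853

Multiply the model equation by X_{t-k} and take expectations. With theta_0 = psi_0 = 1 and psi_j the MA(infinity) weights, this gives
  gamma(k) - sum_i phi_i gamma(k-i) = c_k,
  c_k = sigma^2 * sum_{j=k..q} theta_j psi_{j-k}   (c_k = 0 for k > q),
using gamma(-m) = gamma(m).
Pure AR (q = 0): c_0 = sigma^2 = 3, c_k = 0 for k >= 1.
Equations for k = 0 and k = 1 (AR order 1):
  gamma(0) = phi_1 gamma(1) + c_0
  gamma(1) = phi_1 gamma(0) + c_1
Substituting the second into the first: gamma(0) (1 - phi_1^2) = c_0 + phi_1 c_1, so
  gamma(0) = c_0 / (1 - phi_1^2) = 3 / (1 - (-0.861)^2) = 3 / 0.258679 = 11.597385.
  gamma(1) = phi_1 gamma(0) = (-0.861)(11.597385) = -9.985349.
Therefore gamma(1) = -9.9853 (to 4 decimal places).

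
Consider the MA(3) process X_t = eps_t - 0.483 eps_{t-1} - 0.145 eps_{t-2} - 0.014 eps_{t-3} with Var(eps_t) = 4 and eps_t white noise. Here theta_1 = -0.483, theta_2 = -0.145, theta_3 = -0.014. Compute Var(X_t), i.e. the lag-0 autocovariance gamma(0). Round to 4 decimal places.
\gamma(0) = 5.0180

For an MA(q) process X_t = eps_t + sum_i theta_i eps_{t-i} with
Var(eps_t) = sigma^2, the variance is
  gamma(0) = sigma^2 * (1 + sum_i theta_i^2).
  sum_i theta_i^2 = (-0.483)^2 + (-0.145)^2 + (-0.014)^2 = 0.233289 + 0.021025 + 0.000196 = 0.25451.
  gamma(0) = 4 * (1 + 0.25451) = 4 * 1.25451 = 5.01804, which rounds to 5.0180.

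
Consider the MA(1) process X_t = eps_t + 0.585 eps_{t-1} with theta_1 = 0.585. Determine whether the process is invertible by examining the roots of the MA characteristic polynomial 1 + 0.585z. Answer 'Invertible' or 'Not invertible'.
\text{Invertible}

The MA(q) characteristic polynomial is P(z) = 1 + 0.585z.
Invertibility requires all roots to lie outside the unit circle, i.e. |z| > 1 for every root.
This is linear in z: 1 + (0.585) z = 0  =>  z = -1/(0.585) = -1.709402,  |z| = 1.709402.
Moduli of all roots: 1.7094.
All moduli strictly greater than 1? Yes.
Verdict: Invertible.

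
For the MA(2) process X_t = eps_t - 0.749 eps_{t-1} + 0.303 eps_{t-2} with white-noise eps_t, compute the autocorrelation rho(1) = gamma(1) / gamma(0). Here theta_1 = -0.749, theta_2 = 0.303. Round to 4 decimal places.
\rho(1) = -0.5905

For an MA(q) process with theta_0 = 1, the autocovariance is
  gamma(k) = sigma^2 * sum_{i=0..q-k} theta_i * theta_{i+k},
and rho(k) = gamma(k) / gamma(0). Sigma^2 cancels.
  numerator   = (1)*(-0.749) + (-0.749)*(0.303) = -0.975947.
  denominator = (1)^2 + (-0.749)^2 + (0.303)^2 = 1.65281.
  rho(1) = -0.975947 / 1.65281 = -0.5905.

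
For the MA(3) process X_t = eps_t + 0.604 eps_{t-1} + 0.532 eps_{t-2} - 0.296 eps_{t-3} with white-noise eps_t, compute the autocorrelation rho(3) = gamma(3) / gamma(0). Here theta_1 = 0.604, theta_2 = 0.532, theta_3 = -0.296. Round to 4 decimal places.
\rho(3) = -0.1706

For an MA(q) process with theta_0 = 1, the autocovariance is
  gamma(k) = sigma^2 * sum_{i=0..q-k} theta_i * theta_{i+k},
and rho(k) = gamma(k) / gamma(0). Sigma^2 cancels.
  numerator   = (1)*(-0.296) = -0.296.
  denominator = (1)^2 + (0.604)^2 + (0.532)^2 + (-0.296)^2 = 1.735456.
  rho(3) = -0.296 / 1.735456 = -0.1706.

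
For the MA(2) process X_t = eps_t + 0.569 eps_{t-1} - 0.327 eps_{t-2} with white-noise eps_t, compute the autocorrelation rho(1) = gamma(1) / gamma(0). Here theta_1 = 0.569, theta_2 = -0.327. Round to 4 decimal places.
\rho(1) = 0.2677

For an MA(q) process with theta_0 = 1, the autocovariance is
  gamma(k) = sigma^2 * sum_{i=0..q-k} theta_i * theta_{i+k},
and rho(k) = gamma(k) / gamma(0). Sigma^2 cancels.
  numerator   = (1)*(0.569) + (0.569)*(-0.327) = 0.382937.
  denominator = (1)^2 + (0.569)^2 + (-0.327)^2 = 1.43069.
  rho(1) = 0.382937 / 1.43069 = 0.2677.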